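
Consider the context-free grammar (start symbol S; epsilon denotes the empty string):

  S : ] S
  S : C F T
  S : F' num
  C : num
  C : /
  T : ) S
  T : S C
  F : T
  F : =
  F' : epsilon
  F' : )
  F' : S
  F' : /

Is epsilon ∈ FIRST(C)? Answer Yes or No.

Nullable nonterminals: F'.
No production of C has an RHS whose symbols are all nullable, so C is not nullable.

No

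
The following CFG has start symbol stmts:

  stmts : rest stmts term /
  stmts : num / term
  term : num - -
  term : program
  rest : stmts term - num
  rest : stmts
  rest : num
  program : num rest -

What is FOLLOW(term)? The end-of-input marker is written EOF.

{ EOF, -, /, num }

In stmts : rest stmts term /: add FIRST(/) = { / }.
In stmts : num / term: term is at the end, add FOLLOW(stmts) = { EOF, -, num }.
In rest : stmts term - num: add FIRST(- num) = { - }.
Union: FOLLOW(term) = { EOF, -, /, num }.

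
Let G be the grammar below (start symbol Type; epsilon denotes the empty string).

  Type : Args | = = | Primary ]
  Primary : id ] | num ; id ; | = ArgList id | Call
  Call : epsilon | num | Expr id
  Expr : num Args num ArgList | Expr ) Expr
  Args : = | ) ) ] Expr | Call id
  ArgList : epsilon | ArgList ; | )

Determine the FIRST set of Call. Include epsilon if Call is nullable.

Call : epsilon contributes epsilon.
Call : num contributes {num}.
From Call : Expr id: add FIRST(Expr) = { num }.
Union: FIRST(Call) = { num, epsilon }.

{ num, epsilon }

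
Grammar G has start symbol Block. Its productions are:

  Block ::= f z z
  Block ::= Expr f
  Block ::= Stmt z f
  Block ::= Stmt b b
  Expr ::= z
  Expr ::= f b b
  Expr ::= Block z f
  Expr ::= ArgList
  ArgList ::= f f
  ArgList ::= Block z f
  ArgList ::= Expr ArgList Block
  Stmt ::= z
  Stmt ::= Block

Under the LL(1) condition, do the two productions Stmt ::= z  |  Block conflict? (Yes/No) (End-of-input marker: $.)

Yes

FIRST(z) = { z } and FIRST(Block) = { f, z }.
Both contain z, so the two alternatives are not disjoint — LL(1) conflict.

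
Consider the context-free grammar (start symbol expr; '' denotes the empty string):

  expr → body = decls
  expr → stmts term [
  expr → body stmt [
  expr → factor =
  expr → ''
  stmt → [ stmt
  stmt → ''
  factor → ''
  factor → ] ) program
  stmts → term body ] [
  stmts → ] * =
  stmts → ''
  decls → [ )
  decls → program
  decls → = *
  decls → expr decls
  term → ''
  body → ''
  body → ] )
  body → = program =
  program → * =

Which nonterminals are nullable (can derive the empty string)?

Directly nullable (have an ''-production): expr, stmt, factor, stmts, term, body.
No other nonterminal has a production whose RHS symbols are all nullable.

{ body, expr, factor, stmt, stmts, term }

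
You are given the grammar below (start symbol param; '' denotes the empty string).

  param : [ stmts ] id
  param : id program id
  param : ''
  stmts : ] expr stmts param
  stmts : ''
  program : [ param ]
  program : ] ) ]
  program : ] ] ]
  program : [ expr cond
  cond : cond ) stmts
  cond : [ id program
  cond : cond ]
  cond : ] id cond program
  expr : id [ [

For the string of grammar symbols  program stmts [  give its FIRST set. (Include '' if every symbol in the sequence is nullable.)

Add FIRST(program) = { [, ] }; program is not nullable, stop.

{ [, ] }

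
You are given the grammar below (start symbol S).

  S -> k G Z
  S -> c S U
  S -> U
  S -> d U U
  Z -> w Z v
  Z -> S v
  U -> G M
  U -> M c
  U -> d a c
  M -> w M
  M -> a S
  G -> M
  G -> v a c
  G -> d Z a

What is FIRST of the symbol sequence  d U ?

{ d }

d is a terminal; add {d} and stop.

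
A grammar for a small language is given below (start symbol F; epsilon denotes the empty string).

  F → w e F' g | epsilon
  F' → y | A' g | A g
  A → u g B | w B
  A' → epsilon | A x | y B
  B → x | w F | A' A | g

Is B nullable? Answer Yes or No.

Nullable nonterminals: A', F.
No production of B has an RHS whose symbols are all nullable, so B is not nullable.

No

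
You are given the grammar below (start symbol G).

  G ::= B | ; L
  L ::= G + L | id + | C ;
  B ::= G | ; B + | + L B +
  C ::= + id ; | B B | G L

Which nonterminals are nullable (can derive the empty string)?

No nonterminal has an empty production or an RHS whose symbols are all nullable.

{ } (none)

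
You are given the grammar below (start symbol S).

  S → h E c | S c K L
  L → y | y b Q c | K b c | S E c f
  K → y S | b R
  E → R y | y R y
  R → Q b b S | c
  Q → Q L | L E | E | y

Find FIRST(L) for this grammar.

{ b, h, y }

L → y contributes {y}.
L → y b Q c contributes {y}.
From L → K b c: add FIRST(K) = { b, y }.
From L → S E c f: add FIRST(S) = { h }.
Union: FIRST(L) = { b, h, y }.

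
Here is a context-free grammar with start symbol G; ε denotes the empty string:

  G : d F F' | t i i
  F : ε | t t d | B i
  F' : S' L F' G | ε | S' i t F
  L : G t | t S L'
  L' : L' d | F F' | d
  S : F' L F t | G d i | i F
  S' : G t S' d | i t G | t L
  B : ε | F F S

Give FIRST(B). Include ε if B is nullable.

B : ε contributes ε.
From B : F F S: F, F nullable, take FIRST(F) ∪ FIRST(F) ∪ FIRST(S) = { d, i, t }.
Union: FIRST(B) = { d, i, t, ε }.

{ d, i, t, ε }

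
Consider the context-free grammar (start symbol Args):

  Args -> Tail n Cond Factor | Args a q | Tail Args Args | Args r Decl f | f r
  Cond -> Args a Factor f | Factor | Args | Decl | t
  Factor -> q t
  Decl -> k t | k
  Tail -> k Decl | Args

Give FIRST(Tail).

Tail -> k Decl contributes {k}.
From Tail -> Args: add FIRST(Args) = { f, k }.
Union: FIRST(Tail) = { f, k }.

{ f, k }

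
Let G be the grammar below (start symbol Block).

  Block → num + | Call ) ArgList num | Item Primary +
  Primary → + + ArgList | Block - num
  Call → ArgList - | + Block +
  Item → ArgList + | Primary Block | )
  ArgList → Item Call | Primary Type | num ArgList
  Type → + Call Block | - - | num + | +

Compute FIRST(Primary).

Primary → + + ArgList contributes {+}.
From Primary → Block - num: add FIRST(Block) = { ), +, num }.
Union: FIRST(Primary) = { ), +, num }.

{ ), +, num }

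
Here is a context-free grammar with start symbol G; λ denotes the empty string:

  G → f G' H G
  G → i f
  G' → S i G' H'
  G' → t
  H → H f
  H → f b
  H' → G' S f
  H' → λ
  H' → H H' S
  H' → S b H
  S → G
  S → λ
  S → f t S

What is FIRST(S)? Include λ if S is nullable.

{ f, i, λ }

From S → G: add FIRST(G) = { f, i }.
S → λ contributes λ.
S → f t S contributes {f}.
Union: FIRST(S) = { f, i, λ }.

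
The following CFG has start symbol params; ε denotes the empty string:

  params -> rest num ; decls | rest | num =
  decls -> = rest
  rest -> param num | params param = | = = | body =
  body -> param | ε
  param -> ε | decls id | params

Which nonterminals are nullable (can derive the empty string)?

{ body, param }

Directly nullable (have an ε-production): body, param.
No other nonterminal has a production whose RHS symbols are all nullable.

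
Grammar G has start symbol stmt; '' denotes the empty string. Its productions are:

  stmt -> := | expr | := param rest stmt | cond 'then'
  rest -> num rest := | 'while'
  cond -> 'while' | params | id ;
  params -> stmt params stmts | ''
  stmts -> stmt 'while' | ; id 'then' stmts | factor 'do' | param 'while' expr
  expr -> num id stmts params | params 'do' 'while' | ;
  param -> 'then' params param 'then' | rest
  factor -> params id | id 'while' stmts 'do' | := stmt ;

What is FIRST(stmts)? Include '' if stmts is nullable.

From stmts -> stmt 'while': add FIRST(stmt) = { 'do', 'then', 'while', :=, ;, id, num }.
stmts -> ; id 'then' stmts contributes {;}.
From stmts -> factor 'do': add FIRST(factor) = { 'do', 'then', 'while', :=, ;, id, num }.
From stmts -> param 'while' expr: add FIRST(param) = { 'then', 'while', num }.
Union: FIRST(stmts) = { 'do', 'then', 'while', :=, ;, id, num }.

{ 'do', 'then', 'while', :=, ;, id, num }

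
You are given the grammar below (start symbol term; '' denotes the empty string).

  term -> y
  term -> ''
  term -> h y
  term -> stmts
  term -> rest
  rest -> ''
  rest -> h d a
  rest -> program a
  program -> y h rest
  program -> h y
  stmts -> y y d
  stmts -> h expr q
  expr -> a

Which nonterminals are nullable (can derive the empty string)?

{ rest, term }

Directly nullable (have an ''-production): term, rest.
No other nonterminal has a production whose RHS symbols are all nullable.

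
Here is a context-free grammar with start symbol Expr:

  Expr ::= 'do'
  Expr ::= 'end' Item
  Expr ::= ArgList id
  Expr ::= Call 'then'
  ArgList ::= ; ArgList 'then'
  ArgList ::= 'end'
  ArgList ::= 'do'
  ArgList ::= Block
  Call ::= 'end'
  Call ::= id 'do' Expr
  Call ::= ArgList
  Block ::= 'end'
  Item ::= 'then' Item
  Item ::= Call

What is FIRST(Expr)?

Expr ::= 'do' contributes {'do'}.
Expr ::= 'end' Item contributes {'end'}.
From Expr ::= ArgList id: add FIRST(ArgList) = { 'do', 'end', ; }.
From Expr ::= Call 'then': add FIRST(Call) = { 'do', 'end', ;, id }.
Union: FIRST(Expr) = { 'do', 'end', ;, id }.

{ 'do', 'end', ;, id }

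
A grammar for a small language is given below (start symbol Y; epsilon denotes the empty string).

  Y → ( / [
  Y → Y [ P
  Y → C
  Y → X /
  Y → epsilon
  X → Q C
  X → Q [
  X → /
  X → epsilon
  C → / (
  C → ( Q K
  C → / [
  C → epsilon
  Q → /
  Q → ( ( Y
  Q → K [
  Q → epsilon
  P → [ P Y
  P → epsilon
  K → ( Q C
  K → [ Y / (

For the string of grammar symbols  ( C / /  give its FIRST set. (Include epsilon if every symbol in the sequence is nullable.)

{ ( }

( is a terminal; add {(} and stop.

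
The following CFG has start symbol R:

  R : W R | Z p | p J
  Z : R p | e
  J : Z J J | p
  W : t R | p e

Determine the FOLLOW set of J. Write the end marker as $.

{ $, e, p, t }

In R : p J: J is at the end, add FOLLOW(R) = { $, e, p, t }.
In J : Z J J: add FIRST(J) = { e, p, t }.
In J : Z J J: J is at the end, add FOLLOW(J) = { $, e, p, t }.
Union: FOLLOW(J) = { $, e, p, t }.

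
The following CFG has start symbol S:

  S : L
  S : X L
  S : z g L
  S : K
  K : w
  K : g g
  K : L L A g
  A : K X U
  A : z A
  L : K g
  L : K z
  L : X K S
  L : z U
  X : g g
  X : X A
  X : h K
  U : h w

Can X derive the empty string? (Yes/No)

No nonterminal in this grammar is nullable.
No production of X has an RHS whose symbols are all nullable, so X is not nullable.

No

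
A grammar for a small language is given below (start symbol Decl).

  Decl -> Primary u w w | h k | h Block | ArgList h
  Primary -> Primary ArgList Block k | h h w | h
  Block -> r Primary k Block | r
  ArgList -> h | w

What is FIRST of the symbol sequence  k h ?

{ k }

k is a terminal; add {k} and stop.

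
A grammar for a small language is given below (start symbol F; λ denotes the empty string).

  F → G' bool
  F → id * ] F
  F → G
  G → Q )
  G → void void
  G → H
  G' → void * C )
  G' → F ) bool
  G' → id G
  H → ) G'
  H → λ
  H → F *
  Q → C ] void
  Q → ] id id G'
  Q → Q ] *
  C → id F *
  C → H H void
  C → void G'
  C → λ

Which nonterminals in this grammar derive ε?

Directly nullable (have an λ-production): H, C.
F → G with every symbol nullable, so F is nullable.
G → H with every symbol nullable, so G is nullable.
No other nonterminal has a production whose RHS symbols are all nullable.

{ C, F, G, H }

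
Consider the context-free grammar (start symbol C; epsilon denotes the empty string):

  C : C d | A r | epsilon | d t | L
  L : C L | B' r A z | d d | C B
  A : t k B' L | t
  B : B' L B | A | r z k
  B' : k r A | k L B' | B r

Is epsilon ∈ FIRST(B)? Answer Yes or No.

Nullable nonterminals: C.
No production of B has an RHS whose symbols are all nullable, so B is not nullable.

No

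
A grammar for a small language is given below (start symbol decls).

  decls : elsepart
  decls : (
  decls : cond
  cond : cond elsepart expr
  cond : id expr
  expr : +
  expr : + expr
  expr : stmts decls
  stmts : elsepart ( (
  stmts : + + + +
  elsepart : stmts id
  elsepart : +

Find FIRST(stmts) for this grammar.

{ + }

From stmts : elsepart ( (: add FIRST(elsepart) = { + }.
stmts : + + + + contributes {+}.
Union: FIRST(stmts) = { + }.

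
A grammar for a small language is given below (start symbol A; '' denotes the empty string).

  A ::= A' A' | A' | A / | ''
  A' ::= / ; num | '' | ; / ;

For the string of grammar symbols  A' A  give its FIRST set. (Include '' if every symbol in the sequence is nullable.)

Add FIRST(A')\{''} = { /, ; }; A' is nullable, continue.
Add FIRST(A)\{''} = { /, ; }; A is nullable, continue.
Every symbol is nullable, so include ''.

{ /, ;, '' }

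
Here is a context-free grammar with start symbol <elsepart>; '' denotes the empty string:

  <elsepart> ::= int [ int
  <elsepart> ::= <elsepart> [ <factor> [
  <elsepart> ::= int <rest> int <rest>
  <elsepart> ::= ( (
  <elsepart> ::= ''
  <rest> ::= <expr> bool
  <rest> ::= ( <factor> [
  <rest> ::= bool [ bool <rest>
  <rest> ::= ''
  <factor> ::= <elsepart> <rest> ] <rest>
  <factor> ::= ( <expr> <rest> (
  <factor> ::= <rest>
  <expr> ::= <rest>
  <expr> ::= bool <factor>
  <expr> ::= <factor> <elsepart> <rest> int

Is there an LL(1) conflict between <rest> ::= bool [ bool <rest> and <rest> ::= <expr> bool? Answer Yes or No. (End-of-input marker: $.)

Yes

FIRST(bool [ bool <rest>) = { bool } and FIRST(<expr> bool) = { (, [, ], bool, int }.
Both contain bool, so the two alternatives are not disjoint — LL(1) conflict.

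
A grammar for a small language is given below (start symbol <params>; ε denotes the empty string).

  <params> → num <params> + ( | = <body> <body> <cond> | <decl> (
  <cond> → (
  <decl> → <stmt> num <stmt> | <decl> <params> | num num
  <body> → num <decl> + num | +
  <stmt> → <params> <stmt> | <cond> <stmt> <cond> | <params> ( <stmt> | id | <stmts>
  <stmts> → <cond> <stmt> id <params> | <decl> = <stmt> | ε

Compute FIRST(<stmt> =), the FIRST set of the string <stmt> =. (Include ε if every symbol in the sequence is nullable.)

{ (, =, id, num }

Add FIRST(<stmt>)\{ε} = { (, =, id, num }; <stmt> is nullable, continue.
= is a terminal; add {=} and stop.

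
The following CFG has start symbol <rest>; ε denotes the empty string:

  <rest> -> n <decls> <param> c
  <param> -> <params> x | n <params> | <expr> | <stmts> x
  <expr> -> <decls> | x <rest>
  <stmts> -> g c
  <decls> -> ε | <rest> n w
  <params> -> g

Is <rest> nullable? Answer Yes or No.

No

Nullable nonterminals: <decls>, <expr>, <param>.
No production of <rest> has an RHS whose symbols are all nullable, so <rest> is not nullable.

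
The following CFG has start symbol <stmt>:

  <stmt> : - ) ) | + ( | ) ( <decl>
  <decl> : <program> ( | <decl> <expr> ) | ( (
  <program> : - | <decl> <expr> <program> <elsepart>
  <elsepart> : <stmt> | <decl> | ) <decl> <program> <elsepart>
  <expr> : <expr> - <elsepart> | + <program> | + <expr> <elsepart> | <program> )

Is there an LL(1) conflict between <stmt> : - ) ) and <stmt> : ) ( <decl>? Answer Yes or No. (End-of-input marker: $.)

FIRST(- ) )) = { - } and FIRST() ( <decl>) = { ) }.
The FIRST sets are disjoint and neither alternative is nullable — no conflict.

No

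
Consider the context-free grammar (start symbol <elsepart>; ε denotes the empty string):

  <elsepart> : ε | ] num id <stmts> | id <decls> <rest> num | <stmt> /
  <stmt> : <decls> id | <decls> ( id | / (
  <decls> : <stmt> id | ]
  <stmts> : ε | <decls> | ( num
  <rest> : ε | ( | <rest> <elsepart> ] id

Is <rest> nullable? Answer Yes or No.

Yes

<rest> has an ε-production, so <rest> ⇒ ε.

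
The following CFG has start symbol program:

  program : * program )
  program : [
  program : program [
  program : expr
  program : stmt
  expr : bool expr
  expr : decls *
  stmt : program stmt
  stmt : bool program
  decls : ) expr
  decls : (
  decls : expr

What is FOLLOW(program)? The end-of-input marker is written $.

program is the start symbol, so $ ∈ FOLLOW(program).
In program : * program ): add FIRST()) = { ) }.
In program : program [: add FIRST([) = { [ }.
In stmt : program stmt: add FIRST(stmt) = { (, ), *, [, bool }.
In stmt : bool program: program is at the end, add FOLLOW(stmt) = { $, (, ), *, [, bool }.
Union: FOLLOW(program) = { $, (, ), *, [, bool }.

{ $, (, ), *, [, bool }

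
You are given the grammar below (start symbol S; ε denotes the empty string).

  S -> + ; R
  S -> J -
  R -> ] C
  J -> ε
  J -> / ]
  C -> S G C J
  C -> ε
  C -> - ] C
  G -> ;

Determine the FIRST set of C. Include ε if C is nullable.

{ +, -, /, ε }

From C -> S G C J: add FIRST(S) = { +, -, / }.
C -> ε contributes ε.
C -> - ] C contributes {-}.
Union: FIRST(C) = { +, -, /, ε }.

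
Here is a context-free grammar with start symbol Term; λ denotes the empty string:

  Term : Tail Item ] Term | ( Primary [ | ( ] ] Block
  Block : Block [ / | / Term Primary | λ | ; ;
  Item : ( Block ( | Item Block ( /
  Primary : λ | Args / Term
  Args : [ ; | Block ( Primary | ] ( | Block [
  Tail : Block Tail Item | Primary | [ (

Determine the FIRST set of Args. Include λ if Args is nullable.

Args : [ ; contributes {[}.
From Args : Block ( Primary: Block nullable, take FIRST(Block) ∪ {(} = { (, /, ;, [ }.
Args : ] ( contributes {]}.
From Args : Block [: Block nullable, take FIRST(Block) ∪ {[} = { /, ;, [ }.
Union: FIRST(Args) = { (, /, ;, [, ] }.

{ (, /, ;, [, ] }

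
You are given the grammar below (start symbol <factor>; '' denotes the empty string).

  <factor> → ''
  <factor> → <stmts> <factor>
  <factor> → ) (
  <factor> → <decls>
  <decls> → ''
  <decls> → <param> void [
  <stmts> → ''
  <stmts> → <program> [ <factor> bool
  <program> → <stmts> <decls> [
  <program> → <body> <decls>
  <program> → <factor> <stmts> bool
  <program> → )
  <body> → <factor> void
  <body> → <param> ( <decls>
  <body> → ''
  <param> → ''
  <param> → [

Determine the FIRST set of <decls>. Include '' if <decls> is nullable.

<decls> → '' contributes ''.
From <decls> → <param> void [: <param> nullable, take FIRST(<param>) ∪ {void} = { [, void }.
Union: FIRST(<decls>) = { [, void, '' }.

{ [, void, '' }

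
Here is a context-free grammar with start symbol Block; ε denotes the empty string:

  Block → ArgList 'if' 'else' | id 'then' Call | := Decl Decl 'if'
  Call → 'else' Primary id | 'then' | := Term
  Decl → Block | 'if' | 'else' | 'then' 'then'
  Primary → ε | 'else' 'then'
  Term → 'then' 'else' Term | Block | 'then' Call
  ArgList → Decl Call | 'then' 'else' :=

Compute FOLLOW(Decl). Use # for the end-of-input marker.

{ 'else', 'if', 'then', :=, id }

In Block → := Decl Decl 'if': add FIRST(Decl 'if') = { 'else', 'if', 'then', :=, id }.
In Block → := Decl Decl 'if': add FIRST('if') = { 'if' }.
In ArgList → Decl Call: add FIRST(Call) = { 'else', 'then', := }.
Union: FOLLOW(Decl) = { 'else', 'if', 'then', :=, id }.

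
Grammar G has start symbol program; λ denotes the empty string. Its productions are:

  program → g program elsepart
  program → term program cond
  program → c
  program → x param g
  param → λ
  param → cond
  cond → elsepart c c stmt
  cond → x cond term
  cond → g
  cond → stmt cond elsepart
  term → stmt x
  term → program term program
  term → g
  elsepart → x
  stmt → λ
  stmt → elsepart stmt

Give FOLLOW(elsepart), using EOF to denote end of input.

In program → g program elsepart: elsepart is at the end, add FOLLOW(program) = { EOF, c, g, x }.
In cond → elsepart c c stmt: add FIRST(c c stmt) = { c }.
In cond → stmt cond elsepart: elsepart is at the end, add FOLLOW(cond) = { EOF, c, g, x }.
In stmt → elsepart stmt: add FIRST(stmt)\{λ} = { x }.
  Since stmt is nullable, also add FOLLOW(stmt) = { EOF, c, g, x }.
Union: FOLLOW(elsepart) = { EOF, c, g, x }.

{ EOF, c, g, x }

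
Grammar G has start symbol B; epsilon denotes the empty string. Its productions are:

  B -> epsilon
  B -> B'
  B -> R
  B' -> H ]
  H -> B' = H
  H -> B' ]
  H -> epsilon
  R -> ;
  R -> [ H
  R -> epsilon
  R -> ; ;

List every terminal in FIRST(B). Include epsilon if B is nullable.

B -> epsilon contributes epsilon.
From B -> B': add FIRST(B') = { ] }.
From B -> R: add FIRST(R) = { ;, [, epsilon } (including epsilon since R is nullable).
Union: FIRST(B) = { ;, [, ], epsilon }.

{ ;, [, ], epsilon }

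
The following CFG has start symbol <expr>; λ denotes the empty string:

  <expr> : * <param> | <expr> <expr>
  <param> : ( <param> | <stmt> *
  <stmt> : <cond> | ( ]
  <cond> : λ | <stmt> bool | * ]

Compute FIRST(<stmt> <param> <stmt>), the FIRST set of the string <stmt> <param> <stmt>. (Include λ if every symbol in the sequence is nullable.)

Add FIRST(<stmt>)\{λ} = { (, *, bool }; <stmt> is nullable, continue.
Add FIRST(<param>) = { (, *, bool }; <param> is not nullable, stop.

{ (, *, bool }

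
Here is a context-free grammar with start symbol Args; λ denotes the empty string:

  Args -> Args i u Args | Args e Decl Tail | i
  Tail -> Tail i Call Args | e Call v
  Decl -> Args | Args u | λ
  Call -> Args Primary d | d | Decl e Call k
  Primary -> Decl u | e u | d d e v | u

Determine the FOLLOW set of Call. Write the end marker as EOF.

In Tail -> Tail i Call Args: add FIRST(Args) = { i }.
In Tail -> e Call v: add FIRST(v) = { v }.
In Call -> Decl e Call k: add FIRST(k) = { k }.
Union: FOLLOW(Call) = { i, k, v }.

{ i, k, v }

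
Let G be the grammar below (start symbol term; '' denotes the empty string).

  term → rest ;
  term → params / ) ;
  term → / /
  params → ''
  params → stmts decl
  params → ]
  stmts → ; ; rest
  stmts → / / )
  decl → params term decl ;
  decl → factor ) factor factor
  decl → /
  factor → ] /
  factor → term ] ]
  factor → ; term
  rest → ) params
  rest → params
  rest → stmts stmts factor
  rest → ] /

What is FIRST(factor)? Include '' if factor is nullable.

factor → ] / contributes {]}.
From factor → term ] ]: add FIRST(term) = { ), /, ;, ] }.
factor → ; term contributes {;}.
Union: FIRST(factor) = { ), /, ;, ] }.

{ ), /, ;, ] }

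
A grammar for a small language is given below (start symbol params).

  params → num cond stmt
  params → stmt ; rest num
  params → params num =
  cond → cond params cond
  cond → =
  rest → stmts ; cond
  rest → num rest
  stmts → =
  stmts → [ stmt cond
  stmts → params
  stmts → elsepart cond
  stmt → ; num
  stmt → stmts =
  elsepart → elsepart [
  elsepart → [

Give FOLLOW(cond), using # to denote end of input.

In params → num cond stmt: add FIRST(stmt) = { ;, =, [, num }.
In cond → cond params cond: add FIRST(params cond) = { ;, =, [, num }.
In cond → cond params cond: cond is at the end, add FOLLOW(cond) = { ;, =, [, num }.
In rest → stmts ; cond: cond is at the end, add FOLLOW(rest) = { num }.
In stmts → [ stmt cond: cond is at the end, add FOLLOW(stmts) = { ;, = }.
In stmts → elsepart cond: cond is at the end, add FOLLOW(stmts) = { ;, = }.
Union: FOLLOW(cond) = { ;, =, [, num }.

{ ;, =, [, num }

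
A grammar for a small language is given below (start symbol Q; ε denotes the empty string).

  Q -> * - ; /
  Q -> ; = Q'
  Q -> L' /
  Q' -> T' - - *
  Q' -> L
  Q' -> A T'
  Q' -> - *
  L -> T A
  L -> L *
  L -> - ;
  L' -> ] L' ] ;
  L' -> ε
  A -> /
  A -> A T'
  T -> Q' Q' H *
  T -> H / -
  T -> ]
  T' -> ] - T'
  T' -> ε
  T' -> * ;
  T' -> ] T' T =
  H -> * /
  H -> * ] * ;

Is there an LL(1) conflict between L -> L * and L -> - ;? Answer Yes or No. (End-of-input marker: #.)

Yes

FIRST(L *) = { *, -, /, ] } and FIRST(- ;) = { - }.
Both contain -, so the two alternatives are not disjoint — LL(1) conflict.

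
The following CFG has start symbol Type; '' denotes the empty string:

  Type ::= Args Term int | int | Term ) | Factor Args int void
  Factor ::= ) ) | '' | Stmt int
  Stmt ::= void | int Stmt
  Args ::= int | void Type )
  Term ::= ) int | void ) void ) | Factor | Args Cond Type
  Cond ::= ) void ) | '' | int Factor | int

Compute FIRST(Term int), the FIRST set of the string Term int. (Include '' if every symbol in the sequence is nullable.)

Add FIRST(Term)\{''} = { ), int, void }; Term is nullable, continue.
int is a terminal; add {int} and stop.

{ ), int, void }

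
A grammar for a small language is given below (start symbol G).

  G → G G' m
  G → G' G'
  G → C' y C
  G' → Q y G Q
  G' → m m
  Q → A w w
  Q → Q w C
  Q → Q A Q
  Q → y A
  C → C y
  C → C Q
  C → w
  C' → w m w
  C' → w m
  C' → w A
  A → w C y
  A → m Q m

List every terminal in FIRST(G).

{ m, w, y }

From G → G G' m: add FIRST(G) = { m, w, y }.
From G → G' G': add FIRST(G') = { m, w, y }.
From G → C' y C: add FIRST(C') = { w }.
Union: FIRST(G) = { m, w, y }.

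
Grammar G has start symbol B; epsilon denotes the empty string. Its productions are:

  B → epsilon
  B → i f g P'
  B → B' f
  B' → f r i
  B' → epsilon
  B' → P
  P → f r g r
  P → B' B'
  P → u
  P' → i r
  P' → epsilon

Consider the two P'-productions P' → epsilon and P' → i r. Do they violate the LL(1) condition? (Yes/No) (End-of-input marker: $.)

No

FIRST(epsilon) = { epsilon } and FIRST(i r) = { i }.
The first is nullable but FOLLOW(P') = { $ } is disjoint from FIRST of the second.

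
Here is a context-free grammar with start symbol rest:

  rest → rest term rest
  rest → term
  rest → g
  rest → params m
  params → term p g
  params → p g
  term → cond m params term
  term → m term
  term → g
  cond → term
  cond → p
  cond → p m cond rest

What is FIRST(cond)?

From cond → term: add FIRST(term) = { g, m, p }.
cond → p contributes {p}.
cond → p m cond rest contributes {p}.
Union: FIRST(cond) = { g, m, p }.

{ g, m, p }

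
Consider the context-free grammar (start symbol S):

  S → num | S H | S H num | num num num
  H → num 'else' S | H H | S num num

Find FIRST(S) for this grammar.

S → num contributes {num}.
From S → S H: add FIRST(S) = { num }.
From S → S H num: add FIRST(S) = { num }.
S → num num num contributes {num}.
Union: FIRST(S) = { num }.

{ num }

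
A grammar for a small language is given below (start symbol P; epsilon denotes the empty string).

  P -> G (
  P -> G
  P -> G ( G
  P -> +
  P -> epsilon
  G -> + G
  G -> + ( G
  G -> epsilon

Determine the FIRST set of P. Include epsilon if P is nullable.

From P -> G (: G nullable, take FIRST(G) ∪ {(} = { (, + }.
From P -> G: add FIRST(G) = { +, epsilon } (including epsilon since G is nullable).
From P -> G ( G: G nullable, take FIRST(G) ∪ {(} = { (, + }.
P -> + contributes {+}.
P -> epsilon contributes epsilon.
Union: FIRST(P) = { (, +, epsilon }.

{ (, +, epsilon }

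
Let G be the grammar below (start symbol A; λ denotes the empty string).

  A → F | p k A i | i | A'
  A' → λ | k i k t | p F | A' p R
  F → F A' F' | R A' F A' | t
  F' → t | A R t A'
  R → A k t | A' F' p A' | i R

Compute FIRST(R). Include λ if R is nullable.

{ i, k, p, t }

From R → A k t: A nullable, take FIRST(A) ∪ {k} = { i, k, p, t }.
From R → A' F' p A': A' nullable, take FIRST(A') ∪ FIRST(F') = { i, k, p, t }.
R → i R contributes {i}.
Union: FIRST(R) = { i, k, p, t }.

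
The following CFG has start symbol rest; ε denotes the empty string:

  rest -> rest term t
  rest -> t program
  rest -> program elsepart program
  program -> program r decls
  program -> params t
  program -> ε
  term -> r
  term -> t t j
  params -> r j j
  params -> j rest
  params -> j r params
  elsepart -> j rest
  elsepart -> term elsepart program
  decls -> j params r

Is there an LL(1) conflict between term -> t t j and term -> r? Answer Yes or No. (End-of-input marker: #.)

No

FIRST(t t j) = { t } and FIRST(r) = { r }.
The FIRST sets are disjoint and neither alternative is nullable — no conflict.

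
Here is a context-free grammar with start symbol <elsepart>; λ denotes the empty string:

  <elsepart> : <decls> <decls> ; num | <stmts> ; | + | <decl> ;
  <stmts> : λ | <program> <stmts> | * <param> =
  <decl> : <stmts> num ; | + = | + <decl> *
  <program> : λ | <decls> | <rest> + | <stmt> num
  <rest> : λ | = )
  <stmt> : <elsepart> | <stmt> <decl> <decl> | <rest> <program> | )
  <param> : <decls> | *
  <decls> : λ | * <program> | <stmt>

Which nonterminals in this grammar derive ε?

Directly nullable (have an λ-production): <stmts>, <program>, <rest>, <decls>.
<stmt> : <rest> <program> with every symbol nullable, so <stmt> is nullable.
<param> : <decls> with every symbol nullable, so <param> is nullable.
No other nonterminal has a production whose RHS symbols are all nullable.

{ <decls>, <param>, <program>, <rest>, <stmt>, <stmts> }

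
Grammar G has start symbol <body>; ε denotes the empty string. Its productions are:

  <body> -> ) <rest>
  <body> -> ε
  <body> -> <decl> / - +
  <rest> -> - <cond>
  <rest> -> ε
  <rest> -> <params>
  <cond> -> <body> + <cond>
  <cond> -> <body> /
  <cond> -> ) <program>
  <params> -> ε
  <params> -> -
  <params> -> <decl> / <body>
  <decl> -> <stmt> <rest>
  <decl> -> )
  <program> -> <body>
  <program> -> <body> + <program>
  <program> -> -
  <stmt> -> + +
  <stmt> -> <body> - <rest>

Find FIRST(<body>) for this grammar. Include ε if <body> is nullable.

{ ), +, -, ε }

<body> -> ) <rest> contributes {)}.
<body> -> ε contributes ε.
From <body> -> <decl> / - +: add FIRST(<decl>) = { ), +, - }.
Union: FIRST(<body>) = { ), +, -, ε }.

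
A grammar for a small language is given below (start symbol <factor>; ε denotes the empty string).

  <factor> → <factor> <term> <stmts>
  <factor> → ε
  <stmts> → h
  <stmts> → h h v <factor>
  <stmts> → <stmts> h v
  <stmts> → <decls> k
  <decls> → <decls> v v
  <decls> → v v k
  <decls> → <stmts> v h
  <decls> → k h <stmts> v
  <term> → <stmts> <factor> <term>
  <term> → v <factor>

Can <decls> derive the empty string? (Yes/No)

No

Nullable nonterminals: <factor>.
No production of <decls> has an RHS whose symbols are all nullable, so <decls> is not nullable.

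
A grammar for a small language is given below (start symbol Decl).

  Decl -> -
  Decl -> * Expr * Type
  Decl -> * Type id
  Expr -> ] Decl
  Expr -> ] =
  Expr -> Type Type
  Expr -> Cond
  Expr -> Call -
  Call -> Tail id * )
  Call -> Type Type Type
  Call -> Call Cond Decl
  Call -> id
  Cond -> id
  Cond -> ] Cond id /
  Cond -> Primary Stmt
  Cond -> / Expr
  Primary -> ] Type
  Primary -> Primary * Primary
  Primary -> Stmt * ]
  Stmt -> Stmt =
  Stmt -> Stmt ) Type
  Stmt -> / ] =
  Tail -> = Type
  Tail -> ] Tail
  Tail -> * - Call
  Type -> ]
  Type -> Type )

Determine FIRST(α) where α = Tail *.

{ *, =, ] }

Add FIRST(Tail) = { *, =, ] }; Tail is not nullable, stop.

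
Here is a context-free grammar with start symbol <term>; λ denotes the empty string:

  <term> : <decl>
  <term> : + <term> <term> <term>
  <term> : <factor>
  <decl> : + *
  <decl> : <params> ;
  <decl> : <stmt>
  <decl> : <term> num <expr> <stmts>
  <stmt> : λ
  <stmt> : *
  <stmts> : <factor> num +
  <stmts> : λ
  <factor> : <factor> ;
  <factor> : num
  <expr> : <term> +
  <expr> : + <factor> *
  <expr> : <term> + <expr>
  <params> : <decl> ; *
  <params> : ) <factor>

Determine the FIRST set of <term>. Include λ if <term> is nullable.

{ ), *, +, ;, num, λ }

From <term> : <decl>: add FIRST(<decl>) = { ), *, +, ;, num, λ } (including λ since <decl> is nullable).
<term> : + <term> <term> <term> contributes {+}.
From <term> : <factor>: add FIRST(<factor>) = { num }.
Union: FIRST(<term>) = { ), *, +, ;, num, λ }.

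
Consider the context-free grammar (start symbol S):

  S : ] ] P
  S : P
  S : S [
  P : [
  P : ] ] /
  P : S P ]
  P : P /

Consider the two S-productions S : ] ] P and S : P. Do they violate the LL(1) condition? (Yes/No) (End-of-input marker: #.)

Yes

FIRST(] ] P) = { ] } and FIRST(P) = { [, ] }.
Both contain ], so the two alternatives are not disjoint — LL(1) conflict.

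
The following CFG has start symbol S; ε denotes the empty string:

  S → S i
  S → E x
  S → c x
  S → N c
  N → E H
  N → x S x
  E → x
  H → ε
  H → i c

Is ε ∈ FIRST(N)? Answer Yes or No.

Nullable nonterminals: H.
No production of N has an RHS whose symbols are all nullable, so N is not nullable.

No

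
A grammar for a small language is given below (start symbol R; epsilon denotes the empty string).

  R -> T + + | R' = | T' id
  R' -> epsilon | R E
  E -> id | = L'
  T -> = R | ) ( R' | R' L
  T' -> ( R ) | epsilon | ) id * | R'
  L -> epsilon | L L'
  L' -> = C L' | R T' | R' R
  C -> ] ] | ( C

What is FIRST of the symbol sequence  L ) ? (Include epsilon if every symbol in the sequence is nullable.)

Add FIRST(L)\{epsilon} = { (, ), +, =, id }; L is nullable, continue.
) is a terminal; add {)} and stop.

{ (, ), +, =, id }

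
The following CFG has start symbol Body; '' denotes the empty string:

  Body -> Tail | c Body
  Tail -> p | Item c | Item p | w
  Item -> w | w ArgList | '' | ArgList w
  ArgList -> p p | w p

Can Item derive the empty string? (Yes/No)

Yes

Item has an ''-production, so Item ⇒ ''.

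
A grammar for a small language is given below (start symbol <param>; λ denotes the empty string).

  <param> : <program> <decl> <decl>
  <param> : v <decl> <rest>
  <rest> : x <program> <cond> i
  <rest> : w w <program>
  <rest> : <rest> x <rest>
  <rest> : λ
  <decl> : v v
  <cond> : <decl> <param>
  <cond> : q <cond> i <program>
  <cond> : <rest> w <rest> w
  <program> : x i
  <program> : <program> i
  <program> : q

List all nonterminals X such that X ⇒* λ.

{ <rest> }

Directly nullable (have an λ-production): <rest>.
No other nonterminal has a production whose RHS symbols are all nullable.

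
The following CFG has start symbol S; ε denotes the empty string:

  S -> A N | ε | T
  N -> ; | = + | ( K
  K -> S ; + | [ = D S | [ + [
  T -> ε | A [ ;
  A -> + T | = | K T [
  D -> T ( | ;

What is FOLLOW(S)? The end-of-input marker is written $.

{ $, +, ;, =, [ }

S is the start symbol, so $ ∈ FOLLOW(S).
In K -> S ; +: add FIRST(; +) = { ; }.
In K -> [ = D S: S is at the end, add FOLLOW(K) = { $, +, ;, =, [ }.
Union: FOLLOW(S) = { $, +, ;, =, [ }.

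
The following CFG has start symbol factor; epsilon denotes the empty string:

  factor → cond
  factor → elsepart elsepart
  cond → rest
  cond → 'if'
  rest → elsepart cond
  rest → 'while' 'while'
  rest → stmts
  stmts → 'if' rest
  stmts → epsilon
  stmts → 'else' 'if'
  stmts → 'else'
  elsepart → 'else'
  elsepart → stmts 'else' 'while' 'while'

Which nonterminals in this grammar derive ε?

{ cond, factor, rest, stmts }

Directly nullable (have an epsilon-production): stmts.
rest → stmts with every symbol nullable, so rest is nullable.
cond → rest with every symbol nullable, so cond is nullable.
factor → cond with every symbol nullable, so factor is nullable.
No other nonterminal has a production whose RHS symbols are all nullable.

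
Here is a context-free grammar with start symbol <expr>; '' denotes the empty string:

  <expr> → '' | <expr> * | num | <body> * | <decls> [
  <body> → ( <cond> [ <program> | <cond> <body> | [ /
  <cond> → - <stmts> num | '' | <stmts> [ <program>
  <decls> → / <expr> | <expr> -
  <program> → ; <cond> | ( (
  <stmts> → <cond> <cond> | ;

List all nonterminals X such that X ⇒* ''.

{ <cond>, <expr>, <stmts> }

Directly nullable (have an ''-production): <expr>, <cond>.
<stmts> → <cond> <cond> with every symbol nullable, so <stmts> is nullable.
No other nonterminal has a production whose RHS symbols are all nullable.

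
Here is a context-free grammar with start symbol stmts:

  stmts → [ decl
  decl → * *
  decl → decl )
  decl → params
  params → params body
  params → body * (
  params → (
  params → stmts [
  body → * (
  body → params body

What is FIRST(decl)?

{ (, *, [ }

decl → * * contributes {*}.
From decl → decl ): add FIRST(decl) = { (, *, [ }.
From decl → params: add FIRST(params) = { (, *, [ }.
Union: FIRST(decl) = { (, *, [ }.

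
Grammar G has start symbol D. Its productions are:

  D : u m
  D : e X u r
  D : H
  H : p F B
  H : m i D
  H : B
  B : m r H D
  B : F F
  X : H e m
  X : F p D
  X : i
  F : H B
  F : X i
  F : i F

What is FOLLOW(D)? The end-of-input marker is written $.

D is the start symbol, so $ ∈ FOLLOW(D).
In H : m i D: D is at the end, add FOLLOW(H) = { $, e, i, m, p, u }.
In B : m r H D: D is at the end, add FOLLOW(B) = { $, e, i, m, p, u }.
In X : F p D: D is at the end, add FOLLOW(X) = { i, u }.
Union: FOLLOW(D) = { $, e, i, m, p, u }.

{ $, e, i, m, p, u }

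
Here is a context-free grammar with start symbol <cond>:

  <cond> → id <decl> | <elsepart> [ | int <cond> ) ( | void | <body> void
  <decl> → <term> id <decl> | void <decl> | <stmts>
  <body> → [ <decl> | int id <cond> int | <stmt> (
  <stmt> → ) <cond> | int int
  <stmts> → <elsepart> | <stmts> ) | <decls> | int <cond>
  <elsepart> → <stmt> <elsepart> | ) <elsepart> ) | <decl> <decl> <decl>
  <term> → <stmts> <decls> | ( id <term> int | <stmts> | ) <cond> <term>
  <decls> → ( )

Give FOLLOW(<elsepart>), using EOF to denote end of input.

{ EOF, (, ), [, id, int, void }

In <cond> → <elsepart> [: add FIRST([) = { [ }.
In <stmts> → <elsepart>: <elsepart> is at the end, add FOLLOW(<stmts>) = { EOF, (, ), [, id, int, void }.
In <elsepart> → <stmt> <elsepart>: <elsepart> is at the end, add FOLLOW(<elsepart>) = { EOF, (, ), [, id, int, void }.
In <elsepart> → ) <elsepart> ): add FIRST()) = { ) }.
Union: FOLLOW(<elsepart>) = { EOF, (, ), [, id, int, void }.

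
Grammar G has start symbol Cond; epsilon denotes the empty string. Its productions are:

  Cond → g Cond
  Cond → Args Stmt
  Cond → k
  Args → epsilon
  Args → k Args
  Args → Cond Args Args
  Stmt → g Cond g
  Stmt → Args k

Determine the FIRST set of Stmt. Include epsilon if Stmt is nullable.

{ g, k }

Stmt → g Cond g contributes {g}.
From Stmt → Args k: Args nullable, take FIRST(Args) ∪ {k} = { g, k }.
Union: FIRST(Stmt) = { g, k }.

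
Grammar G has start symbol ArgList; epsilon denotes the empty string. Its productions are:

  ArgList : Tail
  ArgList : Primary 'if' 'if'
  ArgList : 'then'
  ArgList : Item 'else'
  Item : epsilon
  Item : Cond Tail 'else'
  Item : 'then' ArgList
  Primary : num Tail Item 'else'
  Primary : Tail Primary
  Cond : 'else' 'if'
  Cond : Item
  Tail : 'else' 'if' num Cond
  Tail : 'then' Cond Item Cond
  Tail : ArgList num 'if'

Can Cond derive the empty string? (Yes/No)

Cond : Item and each of Item is nullable, so Cond ⇒* epsilon.

Yes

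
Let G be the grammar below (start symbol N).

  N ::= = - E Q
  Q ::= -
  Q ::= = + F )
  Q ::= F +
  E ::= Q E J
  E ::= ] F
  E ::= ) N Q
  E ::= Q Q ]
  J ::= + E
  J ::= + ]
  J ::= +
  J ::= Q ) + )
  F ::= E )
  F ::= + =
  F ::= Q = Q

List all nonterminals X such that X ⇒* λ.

No nonterminal has an empty production or an RHS whose symbols are all nullable.

{ } (none)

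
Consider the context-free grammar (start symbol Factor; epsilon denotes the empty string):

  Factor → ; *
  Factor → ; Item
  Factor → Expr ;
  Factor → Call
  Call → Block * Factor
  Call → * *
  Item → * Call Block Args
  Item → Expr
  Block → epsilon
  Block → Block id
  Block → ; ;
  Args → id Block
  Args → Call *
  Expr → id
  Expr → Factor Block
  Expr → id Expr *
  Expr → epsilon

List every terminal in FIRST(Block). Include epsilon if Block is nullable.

Block → epsilon contributes epsilon.
From Block → Block id: Block nullable, take FIRST(Block) ∪ {id} = { ;, id }.
Block → ; ; contributes {;}.
Union: FIRST(Block) = { ;, id, epsilon }.

{ ;, id, epsilon }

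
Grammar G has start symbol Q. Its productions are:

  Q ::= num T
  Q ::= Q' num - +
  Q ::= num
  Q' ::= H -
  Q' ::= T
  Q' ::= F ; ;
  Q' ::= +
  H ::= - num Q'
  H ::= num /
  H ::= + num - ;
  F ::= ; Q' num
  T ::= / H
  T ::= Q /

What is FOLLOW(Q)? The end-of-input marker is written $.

{ $, / }

Q is the start symbol, so $ ∈ FOLLOW(Q).
In T ::= Q /: add FIRST(/) = { / }.
Union: FOLLOW(Q) = { $, / }.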